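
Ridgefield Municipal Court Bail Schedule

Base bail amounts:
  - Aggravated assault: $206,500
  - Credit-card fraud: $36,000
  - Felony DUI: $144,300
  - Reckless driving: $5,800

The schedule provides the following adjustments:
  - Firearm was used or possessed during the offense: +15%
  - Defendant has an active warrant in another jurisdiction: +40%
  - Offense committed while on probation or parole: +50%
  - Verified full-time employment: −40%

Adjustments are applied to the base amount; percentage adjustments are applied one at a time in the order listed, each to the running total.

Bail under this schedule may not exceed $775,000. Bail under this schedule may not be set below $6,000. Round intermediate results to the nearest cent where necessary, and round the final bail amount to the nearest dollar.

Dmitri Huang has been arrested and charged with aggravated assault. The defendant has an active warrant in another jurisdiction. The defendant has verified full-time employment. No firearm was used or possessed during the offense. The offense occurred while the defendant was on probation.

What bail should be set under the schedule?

$260,190

Base amounts from the schedule: aggravated assault $206,500.
Single charge. Combined base = $206,500.
Defendant has an active warrant in another jurisdiction (+40%): $206,500 × 1.4 = $289,100.
Offense committed while on probation or parole (+50%): $289,100 × 1.5 = $433,650.
Verified full-time employment (−40%): $433,650 × 0.6 = $260,190.
$260,190 is within the $775,000 maximum.
$260,190 is at or above the $6,000 minimum.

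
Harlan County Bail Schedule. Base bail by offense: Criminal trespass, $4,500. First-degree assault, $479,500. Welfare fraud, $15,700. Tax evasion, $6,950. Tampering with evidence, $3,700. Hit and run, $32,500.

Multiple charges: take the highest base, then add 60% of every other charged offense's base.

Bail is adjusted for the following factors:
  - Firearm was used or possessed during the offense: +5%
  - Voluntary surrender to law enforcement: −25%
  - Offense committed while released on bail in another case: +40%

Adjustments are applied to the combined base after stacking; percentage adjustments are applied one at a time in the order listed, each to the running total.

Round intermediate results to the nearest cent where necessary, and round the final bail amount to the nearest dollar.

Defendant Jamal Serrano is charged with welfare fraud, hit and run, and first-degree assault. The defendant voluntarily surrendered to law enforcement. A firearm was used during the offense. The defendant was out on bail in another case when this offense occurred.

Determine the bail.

$560,533

Base amounts from the schedule: welfare fraud $15,700; hit and run $32,500; first-degree assault $479,500.
Stacking rule: highest base plus 60% of each additional charge. Highest is first-degree assault at $479,500. Additional: $15,700 × 60% = $9,420; $32,500 × 60% = $19,500. Combined base = $479,500 + $28,920 = $508,420.
Firearm was used or possessed during the offense (+5%): $508,420 × 1.05 = $533,841.
Voluntary surrender to law enforcement (−25%): $533,841 × 0.75 = $400,380.75.
Offense committed while released on bail in another case (+40%): $400,380.75 × 1.4 = $560,533.05.
Rounded to the nearest dollar: $560,533.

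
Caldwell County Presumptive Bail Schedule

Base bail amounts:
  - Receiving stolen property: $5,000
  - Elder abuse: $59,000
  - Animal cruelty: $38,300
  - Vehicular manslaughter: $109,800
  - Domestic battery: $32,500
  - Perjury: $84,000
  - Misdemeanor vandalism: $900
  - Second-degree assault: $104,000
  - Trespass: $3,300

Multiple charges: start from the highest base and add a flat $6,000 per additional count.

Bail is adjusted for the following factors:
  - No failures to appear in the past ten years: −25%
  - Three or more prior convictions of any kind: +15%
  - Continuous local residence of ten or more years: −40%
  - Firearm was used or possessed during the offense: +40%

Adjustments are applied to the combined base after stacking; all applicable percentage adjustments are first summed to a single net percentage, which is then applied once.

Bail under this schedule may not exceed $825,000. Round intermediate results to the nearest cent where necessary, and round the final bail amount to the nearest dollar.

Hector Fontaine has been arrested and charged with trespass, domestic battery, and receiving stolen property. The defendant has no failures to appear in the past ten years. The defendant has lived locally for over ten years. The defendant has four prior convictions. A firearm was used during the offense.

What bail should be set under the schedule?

$40,050

Base amounts from the schedule: trespass $3,300; domestic battery $32,500; receiving stolen property $5,000.
Stacking rule: highest base plus $6,000 per additional charge. Highest is domestic battery at $32,500; 2 additional charges → +$12,000. Combined base = $44,500.
Net percentage adjustment: −25% +15% −40% +40% = −10%. $44,500 × 0.9 = $40,050.
$40,050 is within the $825,000 maximum.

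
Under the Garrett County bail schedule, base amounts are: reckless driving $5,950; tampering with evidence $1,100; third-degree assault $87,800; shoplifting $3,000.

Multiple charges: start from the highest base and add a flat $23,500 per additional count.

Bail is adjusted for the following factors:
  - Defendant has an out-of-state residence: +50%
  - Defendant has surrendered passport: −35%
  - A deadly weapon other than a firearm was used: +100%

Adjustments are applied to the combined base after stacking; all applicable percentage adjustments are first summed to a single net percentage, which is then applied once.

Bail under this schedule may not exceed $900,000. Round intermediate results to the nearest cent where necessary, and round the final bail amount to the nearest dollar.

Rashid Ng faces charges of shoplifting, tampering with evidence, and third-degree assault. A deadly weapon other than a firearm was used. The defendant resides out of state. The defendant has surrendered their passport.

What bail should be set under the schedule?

Base amounts from the schedule: shoplifting $3,000; tampering with evidence $1,100; third-degree assault $87,800.
Stacking rule: highest base plus $23,500 per additional charge. Highest is third-degree assault at $87,800; 2 additional charges → +$47,000. Combined base = $134,800.
Net percentage adjustment: +50% −35% +100% = +115%. $134,800 × 2.15 = $289,820.
$289,820 is within the $900,000 maximum.

$289,820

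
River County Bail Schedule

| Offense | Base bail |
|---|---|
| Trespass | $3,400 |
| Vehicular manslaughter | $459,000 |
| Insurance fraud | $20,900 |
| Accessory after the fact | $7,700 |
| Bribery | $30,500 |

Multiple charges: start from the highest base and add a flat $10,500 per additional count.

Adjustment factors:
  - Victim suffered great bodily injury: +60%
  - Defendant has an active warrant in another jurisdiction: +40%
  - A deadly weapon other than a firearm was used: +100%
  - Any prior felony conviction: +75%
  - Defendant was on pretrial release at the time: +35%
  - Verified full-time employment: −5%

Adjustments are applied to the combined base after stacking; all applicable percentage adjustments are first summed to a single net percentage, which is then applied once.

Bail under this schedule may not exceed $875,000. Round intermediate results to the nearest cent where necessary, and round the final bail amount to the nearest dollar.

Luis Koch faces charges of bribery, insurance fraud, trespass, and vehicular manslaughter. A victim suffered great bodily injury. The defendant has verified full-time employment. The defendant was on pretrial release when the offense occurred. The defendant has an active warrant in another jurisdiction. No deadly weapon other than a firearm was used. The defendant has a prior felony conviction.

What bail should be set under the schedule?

Base amounts from the schedule: bribery $30,500; insurance fraud $20,900; trespass $3,400; vehicular manslaughter $459,000.
Stacking rule: highest base plus $10,500 per additional charge. Highest is vehicular manslaughter at $459,000; 3 additional charges → +$31,500. Combined base = $490,500.
Net percentage adjustment: +60% +40% +75% +35% −5% = +205%. $490,500 × 3.05 = $1,496,025.
Result $1,496,025 exceeds the maximum of $875,000; bail is capped at $875,000.

$875,000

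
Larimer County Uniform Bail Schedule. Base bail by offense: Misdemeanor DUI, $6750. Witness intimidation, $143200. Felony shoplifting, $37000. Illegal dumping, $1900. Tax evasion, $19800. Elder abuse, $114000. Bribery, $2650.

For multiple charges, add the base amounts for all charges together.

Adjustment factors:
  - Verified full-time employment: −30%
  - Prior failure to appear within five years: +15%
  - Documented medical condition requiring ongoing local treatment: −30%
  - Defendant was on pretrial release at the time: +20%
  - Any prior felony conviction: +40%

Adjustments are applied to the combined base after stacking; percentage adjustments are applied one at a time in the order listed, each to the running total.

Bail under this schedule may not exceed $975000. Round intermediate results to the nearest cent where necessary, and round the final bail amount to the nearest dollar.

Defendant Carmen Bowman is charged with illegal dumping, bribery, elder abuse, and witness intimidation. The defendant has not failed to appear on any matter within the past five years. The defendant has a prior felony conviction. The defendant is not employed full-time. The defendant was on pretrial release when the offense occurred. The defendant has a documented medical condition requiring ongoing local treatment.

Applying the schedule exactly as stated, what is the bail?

Base amounts from the schedule: illegal dumping $1900; bribery $2650; elder abuse $114000; witness intimidation $143200.
Stacking rule: sum of all bases. $1900 + $2650 + $114000 + $143200 = $261750.
Documented medical condition requiring ongoing local treatment (−30%): $261750 × 0.7 = $183225.
Defendant was on pretrial release at the time (+20%): $183225 × 1.2 = $219870.
Any prior felony conviction (+40%): $219870 × 1.4 = $307818.
$307818 is within the $975000 maximum.

$307818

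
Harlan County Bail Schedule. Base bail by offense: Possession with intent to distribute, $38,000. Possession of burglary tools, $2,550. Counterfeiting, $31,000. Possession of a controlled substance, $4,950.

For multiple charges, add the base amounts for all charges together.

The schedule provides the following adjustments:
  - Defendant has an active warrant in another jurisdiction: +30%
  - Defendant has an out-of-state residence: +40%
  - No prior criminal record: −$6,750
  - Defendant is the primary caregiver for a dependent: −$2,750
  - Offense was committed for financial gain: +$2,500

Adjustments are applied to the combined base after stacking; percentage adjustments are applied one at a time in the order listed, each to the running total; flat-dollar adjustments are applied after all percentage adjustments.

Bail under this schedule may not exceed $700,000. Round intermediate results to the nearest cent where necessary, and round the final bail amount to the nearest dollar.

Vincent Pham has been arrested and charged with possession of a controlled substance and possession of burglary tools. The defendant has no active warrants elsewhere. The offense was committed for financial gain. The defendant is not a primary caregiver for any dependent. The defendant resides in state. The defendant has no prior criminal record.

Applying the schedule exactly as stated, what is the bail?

$3,250

Base amounts from the schedule: possession of a controlled substance $4,950; possession of burglary tools $2,550.
Stacking rule: sum of all bases. $4,950 + $2,550 = $7,500.
No prior criminal record (−$6,750 flat): $7,500 − $6,750 = $750.
Offense was committed for financial gain (+$2,500 flat): $750 + $2,500 = $3,250.
$3,250 is within the $700,000 maximum.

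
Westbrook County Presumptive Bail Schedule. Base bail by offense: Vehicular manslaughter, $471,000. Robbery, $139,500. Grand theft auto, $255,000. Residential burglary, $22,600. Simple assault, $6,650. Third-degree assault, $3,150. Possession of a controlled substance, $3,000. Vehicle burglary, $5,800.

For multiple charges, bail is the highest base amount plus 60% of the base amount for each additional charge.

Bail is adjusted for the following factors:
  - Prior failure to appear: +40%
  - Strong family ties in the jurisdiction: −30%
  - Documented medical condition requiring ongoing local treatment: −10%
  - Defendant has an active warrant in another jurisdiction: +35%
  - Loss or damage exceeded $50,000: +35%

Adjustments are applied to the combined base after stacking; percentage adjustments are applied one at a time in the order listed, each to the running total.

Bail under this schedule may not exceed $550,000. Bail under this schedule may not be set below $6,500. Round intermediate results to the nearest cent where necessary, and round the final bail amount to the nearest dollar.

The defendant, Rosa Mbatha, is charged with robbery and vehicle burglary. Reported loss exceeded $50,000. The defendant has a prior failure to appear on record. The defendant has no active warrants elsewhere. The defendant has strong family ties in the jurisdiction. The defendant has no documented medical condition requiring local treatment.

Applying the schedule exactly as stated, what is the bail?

Base amounts from the schedule: robbery $139,500; vehicle burglary $5,800.
Stacking rule: highest base plus 60% of each additional charge. Highest is robbery at $139,500. Additional: $5,800 × 60% = $3,480. Combined base = $139,500 + $3,480 = $142,980.
Prior failure to appear (+40%): $142,980 × 1.4 = $200,172.
Strong family ties in the jurisdiction (−30%): $200,172 × 0.7 = $140,120.40.
Loss or damage exceeded $50,000 (+35%): $140,120.40 × 1.35 = $189,162.54.
$189,162.54 is within the $550,000 maximum.
$189,162.54 is at or above the $6,500 minimum.
Rounded to the nearest dollar: $189,163.

$189,163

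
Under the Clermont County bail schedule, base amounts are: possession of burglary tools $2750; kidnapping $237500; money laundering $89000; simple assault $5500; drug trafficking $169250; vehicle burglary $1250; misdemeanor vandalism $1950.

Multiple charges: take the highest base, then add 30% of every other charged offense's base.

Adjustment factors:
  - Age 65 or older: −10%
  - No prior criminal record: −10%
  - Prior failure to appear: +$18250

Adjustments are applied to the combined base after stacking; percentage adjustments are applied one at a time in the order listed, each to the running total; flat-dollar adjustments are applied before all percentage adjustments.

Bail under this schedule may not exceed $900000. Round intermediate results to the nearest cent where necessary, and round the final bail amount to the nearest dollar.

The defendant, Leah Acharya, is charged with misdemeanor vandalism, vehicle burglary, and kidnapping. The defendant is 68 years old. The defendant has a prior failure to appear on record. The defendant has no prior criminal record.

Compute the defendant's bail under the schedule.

Base amounts from the schedule: misdemeanor vandalism $1950; vehicle burglary $1250; kidnapping $237500.
Stacking rule: highest base plus 30% of each additional charge. Highest is kidnapping at $237500. Additional: $1950 × 30% = $585; $1250 × 30% = $375. Combined base = $237500 + $960 = $238460.
Prior failure to appear (+$18250 flat): $238460 + $18250 = $256710.
Age 65 or older (−10%): $256710 × 0.9 = $231039.
No prior criminal record (−10%): $231039 × 0.9 = $207935.10.
$207935.10 is within the $900000 maximum.
Rounded to the nearest dollar: $207935.

$207935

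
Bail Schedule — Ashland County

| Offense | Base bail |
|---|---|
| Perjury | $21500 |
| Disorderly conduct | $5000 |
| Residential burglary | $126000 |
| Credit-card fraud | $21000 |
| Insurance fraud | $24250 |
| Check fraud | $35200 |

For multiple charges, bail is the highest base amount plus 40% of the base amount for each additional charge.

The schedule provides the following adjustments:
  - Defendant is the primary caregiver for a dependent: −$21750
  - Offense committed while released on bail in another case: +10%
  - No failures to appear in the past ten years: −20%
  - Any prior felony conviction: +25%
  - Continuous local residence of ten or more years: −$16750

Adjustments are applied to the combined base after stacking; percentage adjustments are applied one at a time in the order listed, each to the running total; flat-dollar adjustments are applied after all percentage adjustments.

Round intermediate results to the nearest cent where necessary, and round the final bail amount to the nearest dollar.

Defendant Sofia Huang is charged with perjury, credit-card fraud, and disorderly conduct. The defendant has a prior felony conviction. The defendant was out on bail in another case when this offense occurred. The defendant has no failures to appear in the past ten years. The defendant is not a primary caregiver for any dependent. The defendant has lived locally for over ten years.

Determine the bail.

$18340

Base amounts from the schedule: perjury $21500; credit-card fraud $21000; disorderly conduct $5000.
Stacking rule: highest base plus 40% of each additional charge. Highest is perjury at $21500. Additional: $21000 × 40% = $8400; $5000 × 40% = $2000. Combined base = $21500 + $10400 = $31900.
Offense committed while released on bail in another case (+10%): $31900 × 1.1 = $35090.
No failures to appear in the past ten years (−20%): $35090 × 0.8 = $28072.
Any prior felony conviction (+25%): $28072 × 1.25 = $35090.
Continuous local residence of ten or more years (−$16750 flat): $35090 − $16750 = $18340.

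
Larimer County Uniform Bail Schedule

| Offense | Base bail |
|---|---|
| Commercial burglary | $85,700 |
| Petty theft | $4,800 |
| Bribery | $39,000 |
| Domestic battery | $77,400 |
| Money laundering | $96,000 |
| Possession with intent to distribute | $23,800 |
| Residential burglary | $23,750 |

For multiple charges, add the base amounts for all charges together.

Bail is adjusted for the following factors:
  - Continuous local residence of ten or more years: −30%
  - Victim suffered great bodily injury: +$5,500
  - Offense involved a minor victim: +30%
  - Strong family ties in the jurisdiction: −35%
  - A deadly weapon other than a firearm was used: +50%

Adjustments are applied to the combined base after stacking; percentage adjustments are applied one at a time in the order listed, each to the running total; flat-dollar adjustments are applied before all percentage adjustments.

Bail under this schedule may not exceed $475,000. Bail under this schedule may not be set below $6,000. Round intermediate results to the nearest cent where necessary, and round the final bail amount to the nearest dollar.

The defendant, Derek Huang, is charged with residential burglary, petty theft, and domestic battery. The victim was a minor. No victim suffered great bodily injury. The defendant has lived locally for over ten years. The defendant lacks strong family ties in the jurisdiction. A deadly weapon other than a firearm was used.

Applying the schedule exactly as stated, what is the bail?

$144,622

Base amounts from the schedule: residential burglary $23,750; petty theft $4,800; domestic battery $77,400.
Stacking rule: sum of all bases. $23,750 + $4,800 + $77,400 = $105,950.
Continuous local residence of ten or more years (−30%): $105,950 × 0.7 = $74,165.
Offense involved a minor victim (+30%): $74,165 × 1.3 = $96,414.50.
A deadly weapon other than a firearm was used (+50%): $96,414.50 × 1.5 = $144,621.75.
$144,621.75 is within the $475,000 maximum.
$144,621.75 is at or above the $6,000 minimum.
Rounded to the nearest dollar: $144,622.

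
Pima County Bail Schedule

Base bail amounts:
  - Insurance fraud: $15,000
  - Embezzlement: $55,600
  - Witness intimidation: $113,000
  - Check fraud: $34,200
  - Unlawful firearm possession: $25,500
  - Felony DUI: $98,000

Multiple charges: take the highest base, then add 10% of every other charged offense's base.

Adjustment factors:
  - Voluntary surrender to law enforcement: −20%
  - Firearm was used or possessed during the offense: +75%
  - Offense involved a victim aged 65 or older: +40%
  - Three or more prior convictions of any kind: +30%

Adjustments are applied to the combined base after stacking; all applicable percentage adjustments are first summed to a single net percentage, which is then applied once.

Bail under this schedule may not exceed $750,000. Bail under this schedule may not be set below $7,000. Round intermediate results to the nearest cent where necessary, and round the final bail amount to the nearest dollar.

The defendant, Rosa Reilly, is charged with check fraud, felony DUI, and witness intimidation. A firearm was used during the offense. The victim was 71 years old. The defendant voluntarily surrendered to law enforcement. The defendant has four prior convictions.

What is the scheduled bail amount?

$283,995

Base amounts from the schedule: check fraud $34,200; felony DUI $98,000; witness intimidation $113,000.
Stacking rule: highest base plus 10% of each additional charge. Highest is witness intimidation at $113,000. Additional: $34,200 × 10% = $3,420; $98,000 × 10% = $9,800. Combined base = $113,000 + $13,220 = $126,220.
Net percentage adjustment: −20% +75% +40% +30% = +125%. $126,220 × 2.25 = $283,995.
$283,995 is within the $750,000 maximum.
$283,995 is at or above the $7,000 minimum.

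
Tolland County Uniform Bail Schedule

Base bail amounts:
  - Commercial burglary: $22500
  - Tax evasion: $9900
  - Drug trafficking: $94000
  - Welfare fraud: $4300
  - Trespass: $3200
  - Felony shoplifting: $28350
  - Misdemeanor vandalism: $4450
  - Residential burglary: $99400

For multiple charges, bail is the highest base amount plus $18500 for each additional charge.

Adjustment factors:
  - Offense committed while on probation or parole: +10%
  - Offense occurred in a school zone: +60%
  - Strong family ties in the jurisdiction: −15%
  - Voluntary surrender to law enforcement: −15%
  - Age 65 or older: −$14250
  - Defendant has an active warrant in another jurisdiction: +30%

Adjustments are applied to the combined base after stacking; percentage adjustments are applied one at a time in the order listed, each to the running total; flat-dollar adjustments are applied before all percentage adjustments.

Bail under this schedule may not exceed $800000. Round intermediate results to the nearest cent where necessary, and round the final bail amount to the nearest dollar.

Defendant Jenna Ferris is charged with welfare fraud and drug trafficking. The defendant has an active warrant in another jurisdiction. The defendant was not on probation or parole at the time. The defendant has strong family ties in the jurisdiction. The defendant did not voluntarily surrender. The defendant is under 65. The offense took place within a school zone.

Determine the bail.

$198900

Base amounts from the schedule: welfare fraud $4300; drug trafficking $94000.
Stacking rule: highest base plus $18500 per additional charge. Highest is drug trafficking at $94000; 1 additional charge → +$18500. Combined base = $112500.
Offense occurred in a school zone (+60%): $112500 × 1.6 = $180000.
Strong family ties in the jurisdiction (−15%): $180000 × 0.85 = $153000.
Defendant has an active warrant in another jurisdiction (+30%): $153000 × 1.3 = $198900.
$198900 is within the $800000 maximum.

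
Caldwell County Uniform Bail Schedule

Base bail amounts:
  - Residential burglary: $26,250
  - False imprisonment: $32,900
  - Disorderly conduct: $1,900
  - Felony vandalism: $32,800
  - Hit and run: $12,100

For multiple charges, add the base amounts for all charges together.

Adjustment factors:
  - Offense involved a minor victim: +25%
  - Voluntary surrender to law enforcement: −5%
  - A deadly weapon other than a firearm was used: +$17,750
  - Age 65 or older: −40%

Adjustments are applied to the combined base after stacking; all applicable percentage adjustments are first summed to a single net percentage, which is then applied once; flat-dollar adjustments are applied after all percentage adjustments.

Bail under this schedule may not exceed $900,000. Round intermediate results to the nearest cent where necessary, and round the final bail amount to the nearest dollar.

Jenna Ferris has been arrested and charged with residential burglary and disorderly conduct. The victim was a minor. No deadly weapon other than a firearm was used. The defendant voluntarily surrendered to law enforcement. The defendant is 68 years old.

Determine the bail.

$22,520

Base amounts from the schedule: residential burglary $26,250; disorderly conduct $1,900.
Stacking rule: sum of all bases. $26,250 + $1,900 = $28,150.
Net percentage adjustment: +25% −5% −40% = −20%. $28,150 × 0.8 = $22,520.
$22,520 is within the $900,000 maximum.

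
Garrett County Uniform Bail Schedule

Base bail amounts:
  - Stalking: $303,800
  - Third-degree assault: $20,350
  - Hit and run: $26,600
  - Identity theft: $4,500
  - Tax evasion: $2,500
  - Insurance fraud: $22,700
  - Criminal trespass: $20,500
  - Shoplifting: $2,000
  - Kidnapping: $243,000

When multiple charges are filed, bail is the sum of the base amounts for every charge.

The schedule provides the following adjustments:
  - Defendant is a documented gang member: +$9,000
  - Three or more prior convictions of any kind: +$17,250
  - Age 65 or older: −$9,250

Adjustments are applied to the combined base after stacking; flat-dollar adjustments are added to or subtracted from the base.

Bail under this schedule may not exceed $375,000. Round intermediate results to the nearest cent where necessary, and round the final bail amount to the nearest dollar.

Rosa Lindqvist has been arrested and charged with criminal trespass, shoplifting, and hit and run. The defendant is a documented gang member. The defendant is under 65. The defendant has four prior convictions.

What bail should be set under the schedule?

$75,350

Base amounts from the schedule: criminal trespass $20,500; shoplifting $2,000; hit and run $26,600.
Stacking rule: sum of all bases. $20,500 + $2,000 + $26,600 = $49,100.
Defendant is a documented gang member (+$9,000 flat): $49,100 + $9,000 = $58,100.
Three or more prior convictions of any kind (+$17,250 flat): $58,100 + $17,250 = $75,350.
$75,350 is within the $375,000 maximum.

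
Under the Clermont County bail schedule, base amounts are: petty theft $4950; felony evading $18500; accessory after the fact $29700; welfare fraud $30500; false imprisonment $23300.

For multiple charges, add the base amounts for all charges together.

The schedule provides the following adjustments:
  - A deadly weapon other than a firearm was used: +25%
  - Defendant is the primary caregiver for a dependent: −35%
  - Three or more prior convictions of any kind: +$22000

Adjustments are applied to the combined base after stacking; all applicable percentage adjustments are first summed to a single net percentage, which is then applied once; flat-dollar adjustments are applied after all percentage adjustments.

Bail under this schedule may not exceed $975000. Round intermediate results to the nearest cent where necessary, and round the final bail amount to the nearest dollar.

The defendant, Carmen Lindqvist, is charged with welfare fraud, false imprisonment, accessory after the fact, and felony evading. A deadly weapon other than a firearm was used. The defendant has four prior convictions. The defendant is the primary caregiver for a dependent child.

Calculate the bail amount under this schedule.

Base amounts from the schedule: welfare fraud $30500; false imprisonment $23300; accessory after the fact $29700; felony evading $18500.
Stacking rule: sum of all bases. $30500 + $23300 + $29700 + $18500 = $102000.
Net percentage adjustment: +25% −35% = −10%. $102000 × 0.9 = $91800.
Three or more prior convictions of any kind (+$22000 flat): $91800 + $22000 = $113800.
$113800 is within the $975000 maximum.

$113800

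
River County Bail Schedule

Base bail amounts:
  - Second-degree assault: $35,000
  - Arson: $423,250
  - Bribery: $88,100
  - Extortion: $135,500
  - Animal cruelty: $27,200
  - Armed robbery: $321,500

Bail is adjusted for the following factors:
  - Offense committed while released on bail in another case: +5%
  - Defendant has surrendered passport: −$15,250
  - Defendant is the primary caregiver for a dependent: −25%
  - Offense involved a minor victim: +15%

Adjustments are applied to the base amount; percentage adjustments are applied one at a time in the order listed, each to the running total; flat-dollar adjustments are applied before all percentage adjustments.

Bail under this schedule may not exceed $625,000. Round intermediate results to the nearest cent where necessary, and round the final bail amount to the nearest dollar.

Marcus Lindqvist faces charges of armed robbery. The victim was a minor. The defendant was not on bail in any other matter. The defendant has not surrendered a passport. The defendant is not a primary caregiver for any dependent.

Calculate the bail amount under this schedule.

$369,725

Base amounts from the schedule: armed robbery $321,500.
Single charge. Combined base = $321,500.
Offense involved a minor victim (+15%): $321,500 × 1.15 = $369,725.
$369,725 is within the $625,000 maximum.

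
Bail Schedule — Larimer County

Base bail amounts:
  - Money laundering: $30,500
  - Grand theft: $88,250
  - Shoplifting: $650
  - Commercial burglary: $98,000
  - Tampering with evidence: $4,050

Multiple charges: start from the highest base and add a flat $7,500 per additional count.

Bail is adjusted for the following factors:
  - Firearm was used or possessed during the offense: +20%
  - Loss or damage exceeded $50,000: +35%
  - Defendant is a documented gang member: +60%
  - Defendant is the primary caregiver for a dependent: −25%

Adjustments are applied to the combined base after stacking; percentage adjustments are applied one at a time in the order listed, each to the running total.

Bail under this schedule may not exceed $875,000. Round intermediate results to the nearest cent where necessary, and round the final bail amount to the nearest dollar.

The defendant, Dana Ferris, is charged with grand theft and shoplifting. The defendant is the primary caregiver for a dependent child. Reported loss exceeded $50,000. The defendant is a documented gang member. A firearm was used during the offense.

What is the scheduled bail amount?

Base amounts from the schedule: grand theft $88,250; shoplifting $650.
Stacking rule: highest base plus $7,500 per additional charge. Highest is grand theft at $88,250; 1 additional charge → +$7,500. Combined base = $95,750.
Firearm was used or possessed during the offense (+20%): $95,750 × 1.2 = $114,900.
Loss or damage exceeded $50,000 (+35%): $114,900 × 1.35 = $155,115.
Defendant is a documented gang member (+60%): $155,115 × 1.6 = $248,184.
Defendant is the primary caregiver for a dependent (−25%): $248,184 × 0.75 = $186,138.
$186,138 is within the $875,000 maximum.

$186,138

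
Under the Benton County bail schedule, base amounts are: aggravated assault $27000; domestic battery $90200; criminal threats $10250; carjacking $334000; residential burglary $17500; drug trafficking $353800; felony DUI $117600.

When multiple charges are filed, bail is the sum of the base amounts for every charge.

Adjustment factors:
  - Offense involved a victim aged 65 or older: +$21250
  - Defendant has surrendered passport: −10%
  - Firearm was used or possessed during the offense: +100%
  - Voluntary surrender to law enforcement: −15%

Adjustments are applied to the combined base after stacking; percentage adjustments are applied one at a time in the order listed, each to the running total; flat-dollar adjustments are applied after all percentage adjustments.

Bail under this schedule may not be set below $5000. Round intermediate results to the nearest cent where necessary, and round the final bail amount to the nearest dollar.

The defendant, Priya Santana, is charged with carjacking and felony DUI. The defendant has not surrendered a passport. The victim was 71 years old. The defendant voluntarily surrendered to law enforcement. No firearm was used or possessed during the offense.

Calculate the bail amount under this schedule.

$405110

Base amounts from the schedule: carjacking $334000; felony DUI $117600.
Stacking rule: sum of all bases. $334000 + $117600 = $451600.
Voluntary surrender to law enforcement (−15%): $451600 × 0.85 = $383860.
Offense involved a victim aged 65 or older (+$21250 flat): $383860 + $21250 = $405110.
$405110 is at or above the $5000 minimum.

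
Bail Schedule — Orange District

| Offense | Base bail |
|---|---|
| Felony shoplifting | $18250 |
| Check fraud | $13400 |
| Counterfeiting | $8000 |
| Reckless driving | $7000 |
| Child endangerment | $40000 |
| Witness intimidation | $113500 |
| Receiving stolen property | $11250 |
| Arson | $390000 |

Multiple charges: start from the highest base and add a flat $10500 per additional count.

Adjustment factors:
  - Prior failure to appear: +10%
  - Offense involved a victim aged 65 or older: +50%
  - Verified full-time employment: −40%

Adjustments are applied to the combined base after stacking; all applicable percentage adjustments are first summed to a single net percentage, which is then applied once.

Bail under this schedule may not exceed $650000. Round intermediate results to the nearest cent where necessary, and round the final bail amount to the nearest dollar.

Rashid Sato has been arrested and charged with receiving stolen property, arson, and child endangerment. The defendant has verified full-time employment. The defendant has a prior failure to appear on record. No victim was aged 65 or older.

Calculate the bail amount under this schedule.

$287700

Base amounts from the schedule: receiving stolen property $11250; arson $390000; child endangerment $40000.
Stacking rule: highest base plus $10500 per additional charge. Highest is arson at $390000; 2 additional charges → +$21000. Combined base = $411000.
Net percentage adjustment: +10% −40% = −30%. $411000 × 0.7 = $287700.
$287700 is within the $650000 maximum.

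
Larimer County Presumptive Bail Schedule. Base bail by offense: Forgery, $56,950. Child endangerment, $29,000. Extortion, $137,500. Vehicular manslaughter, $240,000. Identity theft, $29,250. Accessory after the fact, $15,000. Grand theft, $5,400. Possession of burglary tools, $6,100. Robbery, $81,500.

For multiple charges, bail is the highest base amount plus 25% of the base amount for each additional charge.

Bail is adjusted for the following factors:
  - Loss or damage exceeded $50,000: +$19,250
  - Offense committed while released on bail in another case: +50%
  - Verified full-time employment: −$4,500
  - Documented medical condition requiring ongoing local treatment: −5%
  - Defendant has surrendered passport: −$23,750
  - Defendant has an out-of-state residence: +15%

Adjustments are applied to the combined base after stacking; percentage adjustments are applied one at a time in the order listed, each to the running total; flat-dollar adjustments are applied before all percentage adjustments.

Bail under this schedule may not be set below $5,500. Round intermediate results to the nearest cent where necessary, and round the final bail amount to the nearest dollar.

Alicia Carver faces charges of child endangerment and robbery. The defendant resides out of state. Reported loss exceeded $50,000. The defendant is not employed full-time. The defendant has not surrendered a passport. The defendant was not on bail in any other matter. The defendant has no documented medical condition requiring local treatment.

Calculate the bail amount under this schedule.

$124,200

Base amounts from the schedule: child endangerment $29,000; robbery $81,500.
Stacking rule: highest base plus 25% of each additional charge. Highest is robbery at $81,500. Additional: $29,000 × 25% = $7,250. Combined base = $81,500 + $7,250 = $88,750.
Loss or damage exceeded $50,000 (+$19,250 flat): $88,750 + $19,250 = $108,000.
Defendant has an out-of-state residence (+15%): $108,000 × 1.15 = $124,200.
$124,200 is at or above the $5,500 minimum.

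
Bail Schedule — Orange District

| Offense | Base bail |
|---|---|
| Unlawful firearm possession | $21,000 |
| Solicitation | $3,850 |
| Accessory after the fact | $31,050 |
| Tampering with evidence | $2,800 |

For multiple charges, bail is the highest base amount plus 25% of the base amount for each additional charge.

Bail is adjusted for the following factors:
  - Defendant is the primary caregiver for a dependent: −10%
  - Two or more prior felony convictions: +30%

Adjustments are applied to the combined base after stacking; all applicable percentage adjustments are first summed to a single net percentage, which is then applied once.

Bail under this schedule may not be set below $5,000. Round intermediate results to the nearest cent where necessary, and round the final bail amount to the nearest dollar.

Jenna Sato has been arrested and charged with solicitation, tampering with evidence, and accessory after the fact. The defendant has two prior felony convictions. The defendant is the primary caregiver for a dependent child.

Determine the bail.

Base amounts from the schedule: solicitation $3,850; tampering with evidence $2,800; accessory after the fact $31,050.
Stacking rule: highest base plus 25% of each additional charge. Highest is accessory after the fact at $31,050. Additional: $3,850 × 25% = $962.50; $2,800 × 25% = $700. Combined base = $31,050 + $1,662.50 = $32,712.50.
Net percentage adjustment: −10% +30% = +20%. $32,712.50 × 1.2 = $39,255.
$39,255 is at or above the $5,000 minimum.

$39,255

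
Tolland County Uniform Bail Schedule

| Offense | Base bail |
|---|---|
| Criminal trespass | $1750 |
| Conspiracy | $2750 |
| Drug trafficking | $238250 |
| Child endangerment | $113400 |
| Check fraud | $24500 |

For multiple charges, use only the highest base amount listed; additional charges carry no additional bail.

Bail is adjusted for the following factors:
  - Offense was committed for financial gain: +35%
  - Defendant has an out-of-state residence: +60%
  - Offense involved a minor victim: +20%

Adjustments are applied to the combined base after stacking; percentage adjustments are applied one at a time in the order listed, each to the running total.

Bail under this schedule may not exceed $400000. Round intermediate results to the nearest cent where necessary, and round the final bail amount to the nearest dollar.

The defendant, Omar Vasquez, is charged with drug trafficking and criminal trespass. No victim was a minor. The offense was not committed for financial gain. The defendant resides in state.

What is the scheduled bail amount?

Base amounts from the schedule: drug trafficking $238250; criminal trespass $1750.
Stacking rule: use the highest base only. Highest is drug trafficking at $238250. Combined base = $238250.
No adjustment factors apply to this defendant.
$238250 is within the $400000 maximum.

$238250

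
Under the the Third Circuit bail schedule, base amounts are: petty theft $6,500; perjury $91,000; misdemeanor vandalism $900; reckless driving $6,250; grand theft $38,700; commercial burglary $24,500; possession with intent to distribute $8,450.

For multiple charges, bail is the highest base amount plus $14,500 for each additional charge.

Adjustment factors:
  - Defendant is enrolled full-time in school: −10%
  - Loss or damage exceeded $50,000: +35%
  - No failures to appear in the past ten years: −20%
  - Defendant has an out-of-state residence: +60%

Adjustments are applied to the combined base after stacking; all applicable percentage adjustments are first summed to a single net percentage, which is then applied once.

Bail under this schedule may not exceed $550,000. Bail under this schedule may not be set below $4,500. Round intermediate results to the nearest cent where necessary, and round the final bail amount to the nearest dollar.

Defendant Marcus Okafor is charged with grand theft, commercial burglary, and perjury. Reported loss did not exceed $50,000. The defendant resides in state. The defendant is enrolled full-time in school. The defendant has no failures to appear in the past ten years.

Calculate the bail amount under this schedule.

$84,000

Base amounts from the schedule: grand theft $38,700; commercial burglary $24,500; perjury $91,000.
Stacking rule: highest base plus $14,500 per additional charge. Highest is perjury at $91,000; 2 additional charges → +$29,000. Combined base = $120,000.
Net percentage adjustment: −10% −20% = −30%. $120,000 × 0.7 = $84,000.
$84,000 is within the $550,000 maximum.
$84,000 is at or above the $4,500 minimum.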